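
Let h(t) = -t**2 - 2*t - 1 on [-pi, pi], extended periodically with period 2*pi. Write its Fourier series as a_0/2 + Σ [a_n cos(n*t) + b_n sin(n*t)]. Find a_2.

-1

a_2 = 1/pi ∫_{-pi}^{pi} h(t) cos(2*t) dt.
Integrating by parts twice (tabular method), an antiderivative of (-t**2 - 2*t - 1) cos(2*t) is -t**2*sin(2*t)/2 - t*sin(2*t) - t*cos(2*t)/2 - sin(2*t)/4 - cos(2*t)/2; evaluating from -pi to pi: ∫_{-pi}^{pi} (-t**2 - 2*t - 1) cos(2*t) dt = (-pi/2 - 1/2) - (-1/2 + pi/2) = -pi.
Hence a_2 = (1/pi)·(-pi) = -1.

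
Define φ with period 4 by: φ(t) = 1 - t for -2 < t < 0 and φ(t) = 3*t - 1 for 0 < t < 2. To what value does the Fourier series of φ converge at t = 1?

φ is continuous at t = 1 with value 2, so the series converges to 2 there.

2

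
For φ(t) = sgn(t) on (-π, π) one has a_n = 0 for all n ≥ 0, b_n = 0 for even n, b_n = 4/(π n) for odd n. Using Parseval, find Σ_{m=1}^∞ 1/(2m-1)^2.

pi**2/8

Parseval: Σ b_n^2 = (1/π) ∫_{-π}^{π} φ(t)^2 dt = 2.
Only odd n contribute, with b_n^2 = 16/(π^2 n^2), so Σ_{m≥1} 1/(2m-1)^2 = π^2·(2)/16 = pi**2/8.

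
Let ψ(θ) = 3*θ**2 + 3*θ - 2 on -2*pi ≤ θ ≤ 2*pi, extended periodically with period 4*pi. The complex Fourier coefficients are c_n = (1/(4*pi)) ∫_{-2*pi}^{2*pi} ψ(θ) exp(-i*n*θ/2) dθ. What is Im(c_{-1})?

6

Since ψ is real-valued, Im(c_{-1}) = -(1/(4*pi)) ∫_{-2*pi}^{2*pi} ψ(θ) sin(-θ/2) dθ = b_{1}/2.
Integrating by parts twice (tabular method), an antiderivative of (3*θ**2 + 3*θ - 2) sin(-θ/2) is 6*θ**2*cos(θ/2) - 24*θ*sin(θ/2) + 6*θ*cos(θ/2) - 12*sin(θ/2) - 52*cos(θ/2); evaluating from -2*pi to 2*pi: ∫_{-2*pi}^{2*pi} (3*θ**2 + 3*θ - 2) sin(-θ/2) dθ = (-24*pi**2 - 12*pi + 52) - (-24*pi**2 + 12*pi + 52) = -24*pi.
Hence Im(c_{-1}) = (-1/(4*pi))·(-24*pi) = 6.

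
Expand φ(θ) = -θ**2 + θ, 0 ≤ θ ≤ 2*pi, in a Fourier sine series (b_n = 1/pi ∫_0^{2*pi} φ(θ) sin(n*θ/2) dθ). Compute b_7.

b_7 = 1/pi ∫_0^{2*pi} (-θ**2 + θ) sin(7*θ/2) dθ.
Integrating by parts twice (tabular method), an antiderivative of (-θ**2 + θ) sin(7*θ/2) is 2*θ**2*cos(7*θ/2)/7 - 8*θ*sin(7*θ/2)/49 - 2*θ*cos(7*θ/2)/7 + 4*sin(7*θ/2)/49 - 16*cos(7*θ/2)/343; evaluating from 0 to 2*pi: ∫_{0}^{2*pi} (-θ**2 + θ) sin(7*θ/2) dθ = (-8*pi**2/7 + 16/343 + 4*pi/7) - (-16/343) = -8*pi**2/7 + 32/343 + 4*pi/7.
Hence b_7 = (1/pi)·(-8*pi**2/7 + 32/343 + 4*pi/7) = 4*(-98*pi**2 + 8 + 49*pi)/(343*pi).

4*(-98*pi**2 + 8 + 49*pi)/(343*pi)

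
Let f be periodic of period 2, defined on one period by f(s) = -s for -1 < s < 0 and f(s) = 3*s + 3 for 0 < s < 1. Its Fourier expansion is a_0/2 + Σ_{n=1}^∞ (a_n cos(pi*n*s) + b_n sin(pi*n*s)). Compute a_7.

-8/(49*pi**2)

a_7 = ∫_{-1}^{1} f(s) cos(7*pi*s) ds.
Split the integral at the breakpoints.
Integrating by parts (boundary term plus one more integral), an antiderivative of (-s) cos(7*pi*s) is -s*sin(7*pi*s)/(7*pi) - cos(7*pi*s)/(49*pi**2); evaluating from -1 to 0: ∫_{-1}^{0} (-s) cos(7*pi*s) ds = (-1/(49*pi**2)) - (1/(49*pi**2)) = -2/(49*pi**2).
Integrating by parts (boundary term plus one more integral), an antiderivative of (3*s + 3) cos(7*pi*s) is 3*s*sin(7*pi*s)/(7*pi) + 3*sin(7*pi*s)/(7*pi) + 3*cos(7*pi*s)/(49*pi**2); evaluating from 0 to 1: ∫_{0}^{1} (3*s + 3) cos(7*pi*s) ds = (-3/(49*pi**2)) - (3/(49*pi**2)) = -6/(49*pi**2).
Summing the pieces gives a_7 = -8/(49*pi**2).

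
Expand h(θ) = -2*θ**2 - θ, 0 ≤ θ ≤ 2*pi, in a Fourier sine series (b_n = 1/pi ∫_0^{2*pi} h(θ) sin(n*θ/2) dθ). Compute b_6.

2/3 + 8*pi/3

b_6 = 1/pi ∫_0^{2*pi} (-2*θ**2 - θ) sin(3*θ) dθ.
Integrating by parts twice (tabular method), an antiderivative of (-2*θ**2 - θ) sin(3*θ) is 2*θ**2*cos(3*θ)/3 - 4*θ*sin(3*θ)/9 + θ*cos(3*θ)/3 - sin(3*θ)/9 - 4*cos(3*θ)/27; evaluating from 0 to 2*pi: ∫_{0}^{2*pi} (-2*θ**2 - θ) sin(3*θ) dθ = (-4/27 + 2*pi/3 + 8*pi**2/3) - (-4/27) = 2*pi*(1 + 4*pi)/3.
Hence b_6 = (1/pi)·(2*pi*(1 + 4*pi)/3) = 2/3 + 8*pi/3.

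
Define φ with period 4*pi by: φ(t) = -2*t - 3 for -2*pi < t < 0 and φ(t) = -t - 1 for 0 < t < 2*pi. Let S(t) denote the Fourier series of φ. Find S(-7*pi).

t = -7*pi differs from t = pi by -2 full period(s), and the series is 4*pi-periodic.
φ is continuous at t = pi with value -pi - 1, so the series converges to -pi - 1 there.

-pi - 1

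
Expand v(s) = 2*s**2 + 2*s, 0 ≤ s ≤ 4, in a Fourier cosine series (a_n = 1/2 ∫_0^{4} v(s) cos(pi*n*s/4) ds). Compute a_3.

-160/(9*pi**2)

a_3 = 1/2 ∫_0^{4} (2*s**2 + 2*s) cos(3*pi*s/4) ds.
Integrating by parts twice (tabular method), an antiderivative of (2*s**2 + 2*s) cos(3*pi*s/4) is 8*s**2*sin(3*pi*s/4)/(3*pi) + 8*s*sin(3*pi*s/4)/(3*pi) + 64*s*cos(3*pi*s/4)/(9*pi**2) - 256*sin(3*pi*s/4)/(27*pi**3) + 32*cos(3*pi*s/4)/(9*pi**2); evaluating from 0 to 4: ∫_{0}^{4} (2*s**2 + 2*s) cos(3*pi*s/4) ds = (-32/pi**2) - (32/(9*pi**2)) = -320/(9*pi**2).
Hence a_3 = (1/2)·(-320/(9*pi**2)) = -160/(9*pi**2).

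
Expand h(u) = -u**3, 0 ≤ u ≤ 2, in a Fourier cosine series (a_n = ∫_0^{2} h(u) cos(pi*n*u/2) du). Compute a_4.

-3/pi**2

a_4 = ∫_0^{2} (-u**3) cos(2*pi*u) du.
Integrating by parts three times (tabular method), an antiderivative of (-u**3) cos(2*pi*u) is -u**3*sin(2*pi*u)/(2*pi) - 3*u**2*cos(2*pi*u)/(4*pi**2) + 3*u*sin(2*pi*u)/(4*pi**3) + 3*cos(2*pi*u)/(8*pi**4); evaluating from 0 to 2: ∫_{0}^{2} (-u**3) cos(2*pi*u) du = (3*(1 - 8*pi**2)/(8*pi**4)) - (3/(8*pi**4)) = -3/pi**2.
Hence a_4 = -3/pi**2.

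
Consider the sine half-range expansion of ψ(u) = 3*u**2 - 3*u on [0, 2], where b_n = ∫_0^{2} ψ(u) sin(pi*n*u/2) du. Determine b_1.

-96/pi**3 + 12/pi

b_1 = ∫_0^{2} (3*u**2 - 3*u) sin(pi*u/2) du.
Integrating by parts twice (tabular method), an antiderivative of (3*u**2 - 3*u) sin(pi*u/2) is -6*u**2*cos(pi*u/2)/pi + 24*u*sin(pi*u/2)/pi**2 + 6*u*cos(pi*u/2)/pi - 12*sin(pi*u/2)/pi**2 + 48*cos(pi*u/2)/pi**3; evaluating from 0 to 2: ∫_{0}^{2} (3*u**2 - 3*u) sin(pi*u/2) du = (-48/pi**3 + 12/pi) - (48/pi**3) = -96/pi**3 + 12/pi.
Hence b_1 = -96/pi**3 + 12/pi.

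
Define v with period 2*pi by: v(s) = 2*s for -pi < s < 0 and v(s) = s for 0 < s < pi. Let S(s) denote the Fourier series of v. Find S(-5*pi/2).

-pi

s = -5*pi/2 differs from s = -pi/2 by -1 full period(s), and the series is 2*pi-periodic.
v is continuous at s = -pi/2 with value -pi, so the series converges to -pi there.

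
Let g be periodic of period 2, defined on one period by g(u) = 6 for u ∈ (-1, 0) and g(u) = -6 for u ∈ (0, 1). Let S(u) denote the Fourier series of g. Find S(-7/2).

-6

u = -7/2 differs from u = 1/2 by -2 full period(s), and the series is 2-periodic.
g is continuous at u = 1/2 with value -6, so the series converges to -6 there.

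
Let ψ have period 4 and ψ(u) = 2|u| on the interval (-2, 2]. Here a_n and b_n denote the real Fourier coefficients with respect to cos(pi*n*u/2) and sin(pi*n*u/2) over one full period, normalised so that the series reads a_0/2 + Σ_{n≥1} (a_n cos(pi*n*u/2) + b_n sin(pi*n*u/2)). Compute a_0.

4

a_0 = 1/2 ∫_{-2}^{2} ψ(u) du = 1/2 · (8) = 4.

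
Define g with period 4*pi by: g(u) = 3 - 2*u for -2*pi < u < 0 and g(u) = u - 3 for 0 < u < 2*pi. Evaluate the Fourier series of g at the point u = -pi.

g is continuous at u = -pi with value 3 + 2*pi, so the series converges to 3 + 2*pi there.

3 + 2*pi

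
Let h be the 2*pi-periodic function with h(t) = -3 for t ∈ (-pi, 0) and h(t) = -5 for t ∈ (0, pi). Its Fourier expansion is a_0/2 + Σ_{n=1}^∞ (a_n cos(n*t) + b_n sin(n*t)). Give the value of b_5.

b_5 = 1/pi ∫_{-pi}^{pi} h(t) sin(5*t) dt.
Split the integral at the breakpoints.
Directly, an antiderivative of (-3) sin(5*t) is 3*cos(5*t)/5; evaluating from -pi to 0: ∫_{-pi}^{0} (-3) sin(5*t) dt = (3/5) - (-3/5) = 6/5.
Directly, an antiderivative of (-5) sin(5*t) is cos(5*t); evaluating from 0 to pi: ∫_{0}^{pi} (-5) sin(5*t) dt = (-1) - (1) = -2.
Summing the pieces and multiplying by (1/pi) gives b_5 = -4/(5*pi).

-4/(5*pi)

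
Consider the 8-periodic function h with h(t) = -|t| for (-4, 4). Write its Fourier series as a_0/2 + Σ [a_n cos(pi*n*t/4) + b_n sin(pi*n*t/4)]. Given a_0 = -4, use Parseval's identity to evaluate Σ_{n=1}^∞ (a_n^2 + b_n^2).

Parseval: a_0^2/2 + Σ_{n≥1} (a_n^2+b_n^2) = 1/4 ∫_{-4}^{4} h(t)^2 dt = 32/3.
Subtract a_0^2/2 = 8: Σ (a_n^2+b_n^2) = 8/3.

8/3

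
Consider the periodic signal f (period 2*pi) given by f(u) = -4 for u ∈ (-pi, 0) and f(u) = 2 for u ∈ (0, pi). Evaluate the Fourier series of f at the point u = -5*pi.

-1

u = -5*pi differs from u = -pi by -2 full period(s), and the series is 2*pi-periodic.
At u = -pi the one-sided limits are f(-pi^-) = 2 and f(-pi^+) = -4.
By Dirichlet's theorem the series converges to their average, [(2) + (-4)]/2 = -1.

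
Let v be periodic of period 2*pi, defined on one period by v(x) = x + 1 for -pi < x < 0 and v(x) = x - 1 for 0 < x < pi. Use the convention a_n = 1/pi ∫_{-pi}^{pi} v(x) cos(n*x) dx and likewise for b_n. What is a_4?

a_4 = 1/pi ∫_{-pi}^{pi} v(x) cos(4*x) dx.
v is odd and cos(4*x) is even, so the integrand is odd over a symmetric interval and the integral vanishes.

0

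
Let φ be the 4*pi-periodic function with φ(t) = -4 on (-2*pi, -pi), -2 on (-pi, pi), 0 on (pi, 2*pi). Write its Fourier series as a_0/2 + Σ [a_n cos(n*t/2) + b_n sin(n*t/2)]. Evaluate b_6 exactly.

b_6 = (1/(2*pi)) ∫_{-2*pi}^{2*pi} φ(t) sin(3*t) dt.
Split the integral at the breakpoints.
Directly, an antiderivative of (-4) sin(3*t) is 4*cos(3*t)/3; evaluating from -2*pi to -pi: ∫_{-2*pi}^{-pi} (-4) sin(3*t) dt = (-4/3) - (4/3) = -8/3.
Directly, an antiderivative of (-2) sin(3*t) is 2*cos(3*t)/3; evaluating from -pi to pi: ∫_{-pi}^{pi} (-2) sin(3*t) dt = (-2/3) - (-2/3) = 0.
∫_{pi}^{2*pi} (0) sin(3*t) dt = 0.
Summing the pieces and multiplying by (1/(2*pi)) gives b_6 = -4/(3*pi).

-4/(3*pi)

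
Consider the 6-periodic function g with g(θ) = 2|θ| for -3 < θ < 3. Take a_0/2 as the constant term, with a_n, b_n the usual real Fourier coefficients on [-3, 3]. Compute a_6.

a_6 = 1/3 ∫_{-3}^{3} g(θ) cos(2*pi*θ) dθ.
g is even and cos(2*pi*θ) is even, so the integrand is even and a_6 = 2/3 ∫_0^{3} g(θ) cos(2*pi*θ) dθ.
Integrating by parts (boundary term plus one more integral), an antiderivative of (2*θ) cos(2*pi*θ) is θ*sin(2*pi*θ)/pi + cos(2*pi*θ)/(2*pi**2); evaluating from 0 to 3: ∫_{0}^{3} (2*θ) cos(2*pi*θ) dθ = (1/(2*pi**2)) - (1/(2*pi**2)) = 0.
Hence a_6 = (2/3)·(0) = 0.

0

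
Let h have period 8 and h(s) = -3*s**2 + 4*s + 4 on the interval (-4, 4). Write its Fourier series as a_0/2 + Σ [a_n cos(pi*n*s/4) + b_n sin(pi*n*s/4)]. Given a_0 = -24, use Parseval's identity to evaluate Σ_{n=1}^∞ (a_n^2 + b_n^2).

Parseval: a_0^2/2 + Σ_{n≥1} (a_n^2+b_n^2) = 1/4 ∫_{-4}^{4} h(s)^2 ds = 13024/15.
Subtract a_0^2/2 = 288: Σ (a_n^2+b_n^2) = 8704/15.

8704/15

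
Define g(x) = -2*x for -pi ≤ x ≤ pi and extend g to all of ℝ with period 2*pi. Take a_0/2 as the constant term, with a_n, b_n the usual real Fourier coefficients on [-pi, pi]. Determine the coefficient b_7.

b_7 = 1/pi ∫_{-pi}^{pi} g(x) sin(7*x) dx.
g is odd and sin(7*x) is odd, so the integrand is even and b_7 = 2/pi ∫_0^{pi} g(x) sin(7*x) dx.
Integrating by parts (boundary term plus one more integral), an antiderivative of (-2*x) sin(7*x) is 2*x*cos(7*x)/7 - 2*sin(7*x)/49; evaluating from 0 to pi: ∫_{0}^{pi} (-2*x) sin(7*x) dx = (-2*pi/7) - (0) = -2*pi/7.
Hence b_7 = (2/pi)·(-2*pi/7) = -4/7.

-4/7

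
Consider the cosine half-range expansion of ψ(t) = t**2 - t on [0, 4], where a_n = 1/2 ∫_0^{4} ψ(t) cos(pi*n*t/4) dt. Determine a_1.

-48/pi**2

a_1 = 1/2 ∫_0^{4} (t**2 - t) cos(pi*t/4) dt.
Integrating by parts twice (tabular method), an antiderivative of (t**2 - t) cos(pi*t/4) is 4*t**2*sin(pi*t/4)/pi - 4*t*sin(pi*t/4)/pi + 32*t*cos(pi*t/4)/pi**2 - 128*sin(pi*t/4)/pi**3 - 16*cos(pi*t/4)/pi**2; evaluating from 0 to 4: ∫_{0}^{4} (t**2 - t) cos(pi*t/4) dt = (-112/pi**2) - (-16/pi**2) = -96/pi**2.
Hence a_1 = (1/2)·(-96/pi**2) = -48/pi**2.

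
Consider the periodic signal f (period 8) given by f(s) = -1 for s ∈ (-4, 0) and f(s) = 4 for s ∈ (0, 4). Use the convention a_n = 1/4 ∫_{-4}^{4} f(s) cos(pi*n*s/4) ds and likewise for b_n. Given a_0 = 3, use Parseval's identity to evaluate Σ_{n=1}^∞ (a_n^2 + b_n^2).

25/2

Parseval: a_0^2/2 + Σ_{n≥1} (a_n^2+b_n^2) = 1/4 ∫_{-4}^{4} f(s)^2 ds = 17.
Subtract a_0^2/2 = 9/2: Σ (a_n^2+b_n^2) = 25/2.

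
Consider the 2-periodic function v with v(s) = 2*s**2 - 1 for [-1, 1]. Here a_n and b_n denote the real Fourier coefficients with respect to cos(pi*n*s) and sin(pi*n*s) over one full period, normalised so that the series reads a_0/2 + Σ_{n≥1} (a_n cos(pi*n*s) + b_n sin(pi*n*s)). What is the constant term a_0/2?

a_0 = ∫_{-1}^{1} v(s) ds = -2/3.
So the constant term a_0/2 = -1/3.

-1/3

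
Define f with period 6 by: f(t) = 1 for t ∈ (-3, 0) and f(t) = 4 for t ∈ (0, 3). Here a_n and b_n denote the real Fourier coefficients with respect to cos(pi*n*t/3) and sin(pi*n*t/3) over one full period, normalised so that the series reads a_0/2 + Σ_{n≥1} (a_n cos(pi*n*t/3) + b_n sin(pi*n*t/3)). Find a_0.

5

a_0 = 1/3 ∫_{-3}^{3} f(t) dt = 1/3 · (15) = 5.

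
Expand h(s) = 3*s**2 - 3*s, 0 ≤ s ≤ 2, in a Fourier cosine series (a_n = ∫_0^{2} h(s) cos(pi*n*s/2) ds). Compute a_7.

a_7 = ∫_0^{2} (3*s**2 - 3*s) cos(7*pi*s/2) ds.
Integrating by parts twice (tabular method), an antiderivative of (3*s**2 - 3*s) cos(7*pi*s/2) is 6*s**2*sin(7*pi*s/2)/(7*pi) - 6*s*sin(7*pi*s/2)/(7*pi) + 24*s*cos(7*pi*s/2)/(49*pi**2) - 48*sin(7*pi*s/2)/(343*pi**3) - 12*cos(7*pi*s/2)/(49*pi**2); evaluating from 0 to 2: ∫_{0}^{2} (3*s**2 - 3*s) cos(7*pi*s/2) ds = (-36/(49*pi**2)) - (-12/(49*pi**2)) = -24/(49*pi**2).
Hence a_7 = -24/(49*pi**2).

-24/(49*pi**2)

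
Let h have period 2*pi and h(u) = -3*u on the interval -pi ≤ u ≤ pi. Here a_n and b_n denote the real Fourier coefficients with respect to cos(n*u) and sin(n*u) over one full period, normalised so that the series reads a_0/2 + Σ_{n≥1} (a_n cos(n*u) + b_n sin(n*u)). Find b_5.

-6/5

b_5 = 1/pi ∫_{-pi}^{pi} h(u) sin(5*u) du.
h is odd and sin(5*u) is odd, so the integrand is even and b_5 = 2/pi ∫_0^{pi} h(u) sin(5*u) du.
Integrating by parts (boundary term plus one more integral), an antiderivative of (-3*u) sin(5*u) is 3*u*cos(5*u)/5 - 3*sin(5*u)/25; evaluating from 0 to pi: ∫_{0}^{pi} (-3*u) sin(5*u) du = (-3*pi/5) - (0) = -3*pi/5.
Hence b_5 = (2/pi)·(-3*pi/5) = -6/5.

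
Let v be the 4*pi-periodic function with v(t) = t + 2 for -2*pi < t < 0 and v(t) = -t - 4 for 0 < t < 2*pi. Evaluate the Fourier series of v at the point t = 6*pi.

t = 6*pi differs from t = -2*pi by 2 full period(s), and the series is 4*pi-periodic.
At t = -2*pi the one-sided limits are v(-2*pi^-) = -2*pi - 4 and v(-2*pi^+) = 2 - 2*pi.
By Dirichlet's theorem the series converges to their average, [(-2*pi - 4) + (2 - 2*pi)]/2 = -2*pi - 1.

-2*pi - 1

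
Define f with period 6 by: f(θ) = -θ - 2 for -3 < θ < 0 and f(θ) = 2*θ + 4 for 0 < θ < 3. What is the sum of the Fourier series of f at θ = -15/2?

θ = -15/2 differs from θ = -3/2 by -1 full period(s), and the series is 6-periodic.
f is continuous at θ = -3/2 with value -1/2, so the series converges to -1/2 there.

-1/2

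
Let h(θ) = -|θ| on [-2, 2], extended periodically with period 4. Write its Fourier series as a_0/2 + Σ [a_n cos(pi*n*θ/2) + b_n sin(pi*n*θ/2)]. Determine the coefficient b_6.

b_6 = 1/2 ∫_{-2}^{2} h(θ) sin(3*pi*θ) dθ.
h is even and sin(3*pi*θ) is odd, so the integrand is odd over a symmetric interval and the integral vanishes.

0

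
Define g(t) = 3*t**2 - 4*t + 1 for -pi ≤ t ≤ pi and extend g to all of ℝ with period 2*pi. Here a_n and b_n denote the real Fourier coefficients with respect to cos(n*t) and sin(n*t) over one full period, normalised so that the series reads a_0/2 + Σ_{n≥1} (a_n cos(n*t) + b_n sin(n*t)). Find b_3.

-8/3

b_3 = 1/pi ∫_{-pi}^{pi} g(t) sin(3*t) dt.
Integrating by parts twice (tabular method), an antiderivative of (3*t**2 - 4*t + 1) sin(3*t) is -t**2*cos(3*t) + 2*t*sin(3*t)/3 + 4*t*cos(3*t)/3 - 4*sin(3*t)/9 - cos(3*t)/9; evaluating from -pi to pi: ∫_{-pi}^{pi} (3*t**2 - 4*t + 1) sin(3*t) dt = (-4*pi/3 + 1/9 + pi**2) - (1/9 + 4*pi/3 + pi**2) = -8*pi/3.
Hence b_3 = (1/pi)·(-8*pi/3) = -8/3.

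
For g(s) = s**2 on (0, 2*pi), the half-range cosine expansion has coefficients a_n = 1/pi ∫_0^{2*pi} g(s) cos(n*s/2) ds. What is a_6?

a_6 = 1/pi ∫_0^{2*pi} (s**2) cos(3*s) ds.
Integrating by parts twice (tabular method), an antiderivative of (s**2) cos(3*s) is s**2*sin(3*s)/3 + 2*s*cos(3*s)/9 - 2*sin(3*s)/27; evaluating from 0 to 2*pi: ∫_{0}^{2*pi} (s**2) cos(3*s) ds = (4*pi/9) - (0) = 4*pi/9.
Hence a_6 = (1/pi)·(4*pi/9) = 4/9.

4/9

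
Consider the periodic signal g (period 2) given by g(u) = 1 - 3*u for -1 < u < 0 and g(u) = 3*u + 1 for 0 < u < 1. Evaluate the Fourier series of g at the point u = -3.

4

u = -3 differs from u = 1 by -2 full period(s), and the series is 2-periodic.
g is continuous at u = 1 with value 4, so the series converges to 4 there.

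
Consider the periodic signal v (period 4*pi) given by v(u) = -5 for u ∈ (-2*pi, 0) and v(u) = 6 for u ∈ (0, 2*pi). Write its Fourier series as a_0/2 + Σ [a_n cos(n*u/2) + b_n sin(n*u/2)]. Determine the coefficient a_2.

0

a_2 = (1/(2*pi)) ∫_{-2*pi}^{2*pi} v(u) cos(u) du.
Split the integral at the breakpoints.
Directly, an antiderivative of (-5) cos(u) is -5*sin(u); evaluating from -2*pi to 0: ∫_{-2*pi}^{0} (-5) cos(u) du = (0) - (0) = 0.
Directly, an antiderivative of (6) cos(u) is 6*sin(u); evaluating from 0 to 2*pi: ∫_{0}^{2*pi} (6) cos(u) du = (0) - (0) = 0.
Summing the pieces and multiplying by (1/(2*pi)) gives a_2 = 0.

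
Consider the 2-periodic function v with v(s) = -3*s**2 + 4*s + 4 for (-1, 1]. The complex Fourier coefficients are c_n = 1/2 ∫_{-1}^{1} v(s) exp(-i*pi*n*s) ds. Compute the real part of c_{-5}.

6/(25*pi**2)

Since v is real-valued, Re(c_{-5}) = 1/2 ∫_{-1}^{1} v(s) cos(-5*pi*s) ds = a_{5}/2.
Integrating by parts twice (tabular method), an antiderivative of (-3*s**2 + 4*s + 4) cos(-5*pi*s) is -3*s**2*sin(5*pi*s)/(5*pi) + 4*s*sin(5*pi*s)/(5*pi) - 6*s*cos(5*pi*s)/(25*pi**2) + 6*sin(5*pi*s)/(125*pi**3) + 4*sin(5*pi*s)/(5*pi) + 4*cos(5*pi*s)/(25*pi**2); evaluating from -1 to 1: ∫_{-1}^{1} (-3*s**2 + 4*s + 4) cos(-5*pi*s) ds = (2/(25*pi**2)) - (-2/(5*pi**2)) = 12/(25*pi**2).
Hence Re(c_{-5}) = (1/2)·(12/(25*pi**2)) = 6/(25*pi**2).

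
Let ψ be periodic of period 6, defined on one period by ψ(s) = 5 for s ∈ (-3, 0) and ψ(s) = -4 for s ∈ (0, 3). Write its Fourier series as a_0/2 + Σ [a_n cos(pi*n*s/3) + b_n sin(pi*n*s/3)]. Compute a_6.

0

a_6 = 1/3 ∫_{-3}^{3} ψ(s) cos(2*pi*s) ds.
Split the integral at the breakpoints.
Directly, an antiderivative of (5) cos(2*pi*s) is 5*sin(2*pi*s)/(2*pi); evaluating from -3 to 0: ∫_{-3}^{0} (5) cos(2*pi*s) ds = (0) - (0) = 0.
Directly, an antiderivative of (-4) cos(2*pi*s) is -2*sin(2*pi*s)/pi; evaluating from 0 to 3: ∫_{0}^{3} (-4) cos(2*pi*s) ds = (0) - (0) = 0.
Summing the pieces and multiplying by (1/3) gives a_6 = 0.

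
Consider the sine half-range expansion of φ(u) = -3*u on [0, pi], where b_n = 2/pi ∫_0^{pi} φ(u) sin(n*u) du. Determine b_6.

1

b_6 = 2/pi ∫_0^{pi} (-3*u) sin(6*u) du.
Integrating by parts (boundary term plus one more integral), an antiderivative of (-3*u) sin(6*u) is u*cos(6*u)/2 - sin(6*u)/12; evaluating from 0 to pi: ∫_{0}^{pi} (-3*u) sin(6*u) du = (pi/2) - (0) = pi/2.
Hence b_6 = (2/pi)·(pi/2) = 1.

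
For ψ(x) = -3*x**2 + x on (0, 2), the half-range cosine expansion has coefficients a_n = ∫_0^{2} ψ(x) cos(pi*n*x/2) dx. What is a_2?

-12/pi**2

a_2 = ∫_0^{2} (-3*x**2 + x) cos(pi*x) dx.
Integrating by parts twice (tabular method), an antiderivative of (-3*x**2 + x) cos(pi*x) is -3*x**2*sin(pi*x)/pi + x*sin(pi*x)/pi - 6*x*cos(pi*x)/pi**2 + 6*sin(pi*x)/pi**3 + cos(pi*x)/pi**2; evaluating from 0 to 2: ∫_{0}^{2} (-3*x**2 + x) cos(pi*x) dx = (-11/pi**2) - (pi**(-2)) = -12/pi**2.
Hence a_2 = -12/pi**2.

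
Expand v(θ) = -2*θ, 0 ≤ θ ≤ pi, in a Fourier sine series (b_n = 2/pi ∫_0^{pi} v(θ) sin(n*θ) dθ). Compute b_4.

b_4 = 2/pi ∫_0^{pi} (-2*θ) sin(4*θ) dθ.
Integrating by parts (boundary term plus one more integral), an antiderivative of (-2*θ) sin(4*θ) is θ*cos(4*θ)/2 - sin(4*θ)/8; evaluating from 0 to pi: ∫_{0}^{pi} (-2*θ) sin(4*θ) dθ = (pi/2) - (0) = pi/2.
Hence b_4 = (2/pi)·(pi/2) = 1.

1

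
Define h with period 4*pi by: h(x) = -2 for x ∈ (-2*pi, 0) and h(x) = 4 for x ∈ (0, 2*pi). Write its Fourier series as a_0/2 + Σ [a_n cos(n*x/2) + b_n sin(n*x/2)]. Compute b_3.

4/pi

b_3 = (1/(2*pi)) ∫_{-2*pi}^{2*pi} h(x) sin(3*x/2) dx.
Split the integral at the breakpoints.
Directly, an antiderivative of (-2) sin(3*x/2) is 4*cos(3*x/2)/3; evaluating from -2*pi to 0: ∫_{-2*pi}^{0} (-2) sin(3*x/2) dx = (4/3) - (-4/3) = 8/3.
Directly, an antiderivative of (4) sin(3*x/2) is -8*cos(3*x/2)/3; evaluating from 0 to 2*pi: ∫_{0}^{2*pi} (4) sin(3*x/2) dx = (8/3) - (-8/3) = 16/3.
Summing the pieces and multiplying by (1/(2*pi)) gives b_3 = 4/pi.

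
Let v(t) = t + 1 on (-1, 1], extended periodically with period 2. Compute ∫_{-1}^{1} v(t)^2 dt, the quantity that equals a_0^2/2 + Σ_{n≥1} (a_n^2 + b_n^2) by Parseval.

8/3

∫_{-1}^{1} v(t)^2 dt = 8/3.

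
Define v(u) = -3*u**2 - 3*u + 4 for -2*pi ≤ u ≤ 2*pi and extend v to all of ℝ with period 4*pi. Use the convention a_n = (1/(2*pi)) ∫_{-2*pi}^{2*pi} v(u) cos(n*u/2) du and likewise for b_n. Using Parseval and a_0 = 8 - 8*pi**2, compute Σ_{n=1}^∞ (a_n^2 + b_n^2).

pi**2*(24 + 128*pi**2/5)

Parseval: a_0^2/2 + Σ_{n≥1} (a_n^2+b_n^2) = (1/(2*pi)) ∫_{-2*pi}^{2*pi} v(u)^2 du = -40*pi**2 + 32 + 288*pi**4/5.
Subtract a_0^2/2 = 32*(1 - pi**2)**2: Σ (a_n^2+b_n^2) = pi**2*(24 + 128*pi**2/5).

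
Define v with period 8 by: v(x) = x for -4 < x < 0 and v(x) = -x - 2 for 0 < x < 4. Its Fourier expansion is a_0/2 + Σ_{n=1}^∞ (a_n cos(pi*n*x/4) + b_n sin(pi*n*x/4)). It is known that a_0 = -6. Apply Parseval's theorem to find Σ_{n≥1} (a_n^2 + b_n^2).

Parseval: a_0^2/2 + Σ_{n≥1} (a_n^2+b_n^2) = 1/4 ∫_{-4}^{4} v(x)^2 dx = 68/3.
Subtract a_0^2/2 = 18: Σ (a_n^2+b_n^2) = 14/3.

14/3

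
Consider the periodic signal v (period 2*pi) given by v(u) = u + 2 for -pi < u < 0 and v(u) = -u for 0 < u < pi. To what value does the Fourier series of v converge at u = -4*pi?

1

u = -4*pi differs from u = 0 by -2 full period(s), and the series is 2*pi-periodic.
At u = 0 the one-sided limits are v(0^-) = 2 and v(0^+) = 0.
By Dirichlet's theorem the series converges to their average, [(2) + (0)]/2 = 1.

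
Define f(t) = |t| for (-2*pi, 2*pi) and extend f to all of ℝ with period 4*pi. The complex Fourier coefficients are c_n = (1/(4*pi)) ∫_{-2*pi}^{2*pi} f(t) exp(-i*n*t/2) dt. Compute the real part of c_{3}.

Since f is real-valued, Re(c_{3}) = (1/(4*pi)) ∫_{-2*pi}^{2*pi} f(t) cos(3*t/2) dt = a_{3}/2.
f is even and cos(3*t/2) is even, so the integrand is even: ∫_{-2*pi}^{2*pi} f(t) cos(3*t/2) dt = 2∫_0^{2*pi} f(t) cos(3*t/2) dt.
Integrating by parts (boundary term plus one more integral), an antiderivative of (t) cos(3*t/2) is 2*t*sin(3*t/2)/3 + 4*cos(3*t/2)/9; evaluating from 0 to 2*pi: ∫_{0}^{2*pi} (t) cos(3*t/2) dt = (-4/9) - (4/9) = -8/9.
So ∫_{-2*pi}^{2*pi} f(t) cos(3*t/2) dt = -16/9.
Hence Re(c_{3}) = (1/(4*pi))·(-16/9) = -4/(9*pi).

-4/(9*pi)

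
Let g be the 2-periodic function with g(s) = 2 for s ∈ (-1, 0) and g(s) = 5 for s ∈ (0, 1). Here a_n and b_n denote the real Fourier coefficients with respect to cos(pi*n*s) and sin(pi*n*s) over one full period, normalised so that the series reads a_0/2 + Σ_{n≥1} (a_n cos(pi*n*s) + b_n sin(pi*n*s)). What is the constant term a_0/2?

7/2

a_0 = ∫_{-1}^{1} g(s) ds = 7.
So the constant term a_0/2 = 7/2.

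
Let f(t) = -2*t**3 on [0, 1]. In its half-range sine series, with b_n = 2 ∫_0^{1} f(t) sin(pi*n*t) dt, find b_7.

4*(6 - 49*pi**2)/(343*pi**3)

b_7 = 2 ∫_0^{1} (-2*t**3) sin(7*pi*t) dt.
Integrating by parts three times (tabular method), an antiderivative of (-2*t**3) sin(7*pi*t) is 2*t**3*cos(7*pi*t)/(7*pi) - 6*t**2*sin(7*pi*t)/(49*pi**2) - 12*t*cos(7*pi*t)/(343*pi**3) + 12*sin(7*pi*t)/(2401*pi**4); evaluating from 0 to 1: ∫_{0}^{1} (-2*t**3) sin(7*pi*t) dt = (2*(6 - 49*pi**2)/(343*pi**3)) - (0) = 2*(6 - 49*pi**2)/(343*pi**3).
Hence b_7 = 2·(2*(6 - 49*pi**2)/(343*pi**3)) = 4*(6 - 49*pi**2)/(343*pi**3).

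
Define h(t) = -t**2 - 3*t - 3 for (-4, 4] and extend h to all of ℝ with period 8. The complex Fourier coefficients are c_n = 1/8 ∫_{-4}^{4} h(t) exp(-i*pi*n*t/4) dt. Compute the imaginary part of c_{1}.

Since h is real-valued, Im(c_{1}) = -1/8 ∫_{-4}^{4} h(t) sin(pi*t/4) dt = -b_{1}/2.
Integrating by parts twice (tabular method), an antiderivative of (-t**2 - 3*t - 3) sin(pi*t/4) is 4*t**2*cos(pi*t/4)/pi - 32*t*sin(pi*t/4)/pi**2 + 12*t*cos(pi*t/4)/pi - 48*sin(pi*t/4)/pi**2 - 128*cos(pi*t/4)/pi**3 + 12*cos(pi*t/4)/pi; evaluating from -4 to 4: ∫_{-4}^{4} (-t**2 - 3*t - 3) sin(pi*t/4) dt = (-124/pi + 128/pi**3) - (-28/pi + 128/pi**3) = -96/pi.
Hence Im(c_{1}) = (-1/8)·(-96/pi) = 12/pi.

12/pi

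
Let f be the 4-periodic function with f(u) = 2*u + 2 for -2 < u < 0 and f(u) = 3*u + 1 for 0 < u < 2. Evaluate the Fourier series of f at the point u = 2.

u = 2 differs from u = -2 by 1 full period(s), and the series is 4-periodic.
At u = -2 the one-sided limits are f(-2^-) = 7 and f(-2^+) = -2.
By Dirichlet's theorem the series converges to their average, [(7) + (-2)]/2 = 5/2.

5/2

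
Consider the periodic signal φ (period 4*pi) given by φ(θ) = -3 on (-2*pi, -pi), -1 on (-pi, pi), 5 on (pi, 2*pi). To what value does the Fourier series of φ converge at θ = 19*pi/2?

5

θ = 19*pi/2 differs from θ = 3*pi/2 by 2 full period(s), and the series is 4*pi-periodic.
φ is continuous at θ = 3*pi/2 with value 5, so the series converges to 5 there.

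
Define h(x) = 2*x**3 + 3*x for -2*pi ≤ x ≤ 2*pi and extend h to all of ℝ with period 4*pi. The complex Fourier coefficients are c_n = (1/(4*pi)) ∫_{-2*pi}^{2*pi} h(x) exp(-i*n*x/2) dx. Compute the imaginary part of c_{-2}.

Since h is real-valued, Im(c_{-2}) = -(1/(4*pi)) ∫_{-2*pi}^{2*pi} h(x) sin(-x) dx = b_{2}/2.
h is odd and sin(-x) is odd, so the integrand is even: ∫_{-2*pi}^{2*pi} h(x) sin(-x) dx = 2∫_0^{2*pi} h(x) sin(-x) dx.
Integrating by parts three times (tabular method), an antiderivative of (2*x**3 + 3*x) sin(-x) is 2*x**3*cos(x) - 6*x**2*sin(x) - 9*x*cos(x) + 9*sin(x); evaluating from 0 to 2*pi: ∫_{0}^{2*pi} (2*x**3 + 3*x) sin(-x) dx = (-18*pi + 16*pi**3) - (0) = -18*pi + 16*pi**3.
So ∫_{-2*pi}^{2*pi} h(x) sin(-x) dx = -36*pi + 32*pi**3.
Hence Im(c_{-2}) = (-1/(4*pi))·(-36*pi + 32*pi**3) = 9 - 8*pi**2.

9 - 8*pi**2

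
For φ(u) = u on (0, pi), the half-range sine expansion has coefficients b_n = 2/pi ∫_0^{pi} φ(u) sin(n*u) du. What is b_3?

2/3

b_3 = 2/pi ∫_0^{pi} (u) sin(3*u) du.
Integrating by parts (boundary term plus one more integral), an antiderivative of (u) sin(3*u) is -u*cos(3*u)/3 + sin(3*u)/9; evaluating from 0 to pi: ∫_{0}^{pi} (u) sin(3*u) du = (pi/3) - (0) = pi/3.
Hence b_3 = (2/pi)·(pi/3) = 2/3.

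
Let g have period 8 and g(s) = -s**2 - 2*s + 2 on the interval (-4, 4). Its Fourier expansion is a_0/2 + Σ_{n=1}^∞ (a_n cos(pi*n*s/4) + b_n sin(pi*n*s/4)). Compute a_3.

a_3 = 1/4 ∫_{-4}^{4} g(s) cos(3*pi*s/4) ds.
Integrating by parts twice (tabular method), an antiderivative of (-s**2 - 2*s + 2) cos(3*pi*s/4) is -4*s**2*sin(3*pi*s/4)/(3*pi) - 8*s*sin(3*pi*s/4)/(3*pi) - 32*s*cos(3*pi*s/4)/(9*pi**2) + 128*sin(3*pi*s/4)/(27*pi**3) + 8*sin(3*pi*s/4)/(3*pi) - 32*cos(3*pi*s/4)/(9*pi**2); evaluating from -4 to 4: ∫_{-4}^{4} (-s**2 - 2*s + 2) cos(3*pi*s/4) ds = (160/(9*pi**2)) - (-32/(3*pi**2)) = 256/(9*pi**2).
Hence a_3 = (1/4)·(256/(9*pi**2)) = 64/(9*pi**2).

64/(9*pi**2)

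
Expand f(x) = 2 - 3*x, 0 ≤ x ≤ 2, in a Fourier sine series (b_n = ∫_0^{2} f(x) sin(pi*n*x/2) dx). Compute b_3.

b_3 = ∫_0^{2} (2 - 3*x) sin(3*pi*x/2) dx.
Integrating by parts (boundary term plus one more integral), an antiderivative of (2 - 3*x) sin(3*pi*x/2) is 2*x*cos(3*pi*x/2)/pi - 4*sin(3*pi*x/2)/(3*pi**2) - 4*cos(3*pi*x/2)/(3*pi); evaluating from 0 to 2: ∫_{0}^{2} (2 - 3*x) sin(3*pi*x/2) dx = (-8/(3*pi)) - (-4/(3*pi)) = -4/(3*pi).
Hence b_3 = -4/(3*pi).

-4/(3*pi)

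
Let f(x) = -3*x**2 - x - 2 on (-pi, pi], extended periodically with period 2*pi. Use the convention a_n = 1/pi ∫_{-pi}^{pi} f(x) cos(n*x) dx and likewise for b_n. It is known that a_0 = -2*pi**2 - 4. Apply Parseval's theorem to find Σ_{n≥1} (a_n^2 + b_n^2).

2*pi**2*(5 + 12*pi**2)/15

Parseval: a_0^2/2 + Σ_{n≥1} (a_n^2+b_n^2) = 1/pi ∫_{-pi}^{pi} f(x)^2 dx = 8 + 26*pi**2/3 + 18*pi**4/5.
Subtract a_0^2/2 = 2*(2 + pi**2)**2: Σ (a_n^2+b_n^2) = 2*pi**2*(5 + 12*pi**2)/15.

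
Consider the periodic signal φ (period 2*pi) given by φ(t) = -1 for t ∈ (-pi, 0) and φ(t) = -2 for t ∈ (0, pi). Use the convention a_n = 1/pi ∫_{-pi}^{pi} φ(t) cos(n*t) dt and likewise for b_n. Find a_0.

-3

a_0 = 1/pi ∫_{-pi}^{pi} φ(t) dt = 1/pi · (-3*pi) = -3.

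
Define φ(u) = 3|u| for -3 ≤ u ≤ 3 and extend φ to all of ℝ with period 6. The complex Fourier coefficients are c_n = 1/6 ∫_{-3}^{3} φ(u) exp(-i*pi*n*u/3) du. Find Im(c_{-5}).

0

Since φ is real-valued, Im(c_{-5}) = -1/6 ∫_{-3}^{3} φ(u) sin(-5*pi*u/3) du = b_{5}/2.
(φ is even, so the integrand is odd over a symmetric interval and the integral vanishes.)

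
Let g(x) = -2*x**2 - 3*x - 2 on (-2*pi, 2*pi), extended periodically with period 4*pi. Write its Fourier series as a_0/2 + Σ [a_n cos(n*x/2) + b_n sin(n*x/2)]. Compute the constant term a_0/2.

a_0 = (1/(2*pi)) ∫_{-2*pi}^{2*pi} g(x) dx = (1/(2*pi)) · (-32*pi**3/3 - 8*pi) = -16*pi**2/3 - 4.
So the constant term a_0/2 = -8*pi**2/3 - 2.

-8*pi**2/3 - 2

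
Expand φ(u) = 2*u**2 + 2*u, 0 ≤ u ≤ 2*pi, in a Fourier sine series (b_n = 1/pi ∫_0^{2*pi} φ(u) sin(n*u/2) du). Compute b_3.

b_3 = 1/pi ∫_0^{2*pi} (2*u**2 + 2*u) sin(3*u/2) du.
Integrating by parts twice (tabular method), an antiderivative of (2*u**2 + 2*u) sin(3*u/2) is -4*u**2*cos(3*u/2)/3 + 16*u*sin(3*u/2)/9 - 4*u*cos(3*u/2)/3 + 8*sin(3*u/2)/9 + 32*cos(3*u/2)/27; evaluating from 0 to 2*pi: ∫_{0}^{2*pi} (2*u**2 + 2*u) sin(3*u/2) du = (-32/27 + 8*pi/3 + 16*pi**2/3) - (32/27) = -64/27 + 8*pi/3 + 16*pi**2/3.
Hence b_3 = (1/pi)·(-64/27 + 8*pi/3 + 16*pi**2/3) = 8*(-8 + 9*pi + 18*pi**2)/(27*pi).

8*(-8 + 9*pi + 18*pi**2)/(27*pi)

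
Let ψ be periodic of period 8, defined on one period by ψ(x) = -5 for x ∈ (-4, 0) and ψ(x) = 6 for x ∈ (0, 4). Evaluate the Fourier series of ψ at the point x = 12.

1/2

x = 12 differs from x = -4 by 2 full period(s), and the series is 8-periodic.
At x = -4 the one-sided limits are ψ(-4^-) = 6 and ψ(-4^+) = -5.
By Dirichlet's theorem the series converges to their average, [(6) + (-5)]/2 = 1/2.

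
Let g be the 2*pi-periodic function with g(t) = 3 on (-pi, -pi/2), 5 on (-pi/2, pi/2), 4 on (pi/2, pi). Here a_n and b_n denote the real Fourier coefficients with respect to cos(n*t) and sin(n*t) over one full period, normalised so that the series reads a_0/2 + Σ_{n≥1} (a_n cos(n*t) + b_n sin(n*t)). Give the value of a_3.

a_3 = 1/pi ∫_{-pi}^{pi} g(t) cos(3*t) dt.
Split the integral at the breakpoints.
Directly, an antiderivative of (3) cos(3*t) is sin(3*t); evaluating from -pi to -pi/2: ∫_{-pi}^{-pi/2} (3) cos(3*t) dt = (1) - (0) = 1.
Directly, an antiderivative of (5) cos(3*t) is 5*sin(3*t)/3; evaluating from -pi/2 to pi/2: ∫_{-pi/2}^{pi/2} (5) cos(3*t) dt = (-5/3) - (5/3) = -10/3.
Directly, an antiderivative of (4) cos(3*t) is 4*sin(3*t)/3; evaluating from pi/2 to pi: ∫_{pi/2}^{pi} (4) cos(3*t) dt = (0) - (-4/3) = 4/3.
Summing the pieces and multiplying by (1/pi) gives a_3 = -1/pi.

-1/pi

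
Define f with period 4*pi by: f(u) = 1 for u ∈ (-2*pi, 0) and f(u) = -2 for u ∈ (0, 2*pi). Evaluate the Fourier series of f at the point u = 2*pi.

At u = 2*pi the one-sided limits are f(2*pi^-) = -2 and f(2*pi^+) = 1.
By Dirichlet's theorem the series converges to their average, [(-2) + (1)]/2 = -1/2.

-1/2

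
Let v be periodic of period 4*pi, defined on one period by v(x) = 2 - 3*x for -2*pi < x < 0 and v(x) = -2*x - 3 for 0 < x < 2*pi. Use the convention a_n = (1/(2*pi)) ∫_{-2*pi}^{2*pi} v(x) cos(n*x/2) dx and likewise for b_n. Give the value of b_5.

b_5 = (1/(2*pi)) ∫_{-2*pi}^{2*pi} v(x) sin(5*x/2) dx.
Split the integral at the breakpoints.
Integrating by parts (boundary term plus one more integral), an antiderivative of (2 - 3*x) sin(5*x/2) is 6*x*cos(5*x/2)/5 - 12*sin(5*x/2)/25 - 4*cos(5*x/2)/5; evaluating from -2*pi to 0: ∫_{-2*pi}^{0} (2 - 3*x) sin(5*x/2) dx = (-4/5) - (4/5 + 12*pi/5) = -12*pi/5 - 8/5.
Integrating by parts (boundary term plus one more integral), an antiderivative of (-2*x - 3) sin(5*x/2) is 4*x*cos(5*x/2)/5 - 8*sin(5*x/2)/25 + 6*cos(5*x/2)/5; evaluating from 0 to 2*pi: ∫_{0}^{2*pi} (-2*x - 3) sin(5*x/2) dx = (-8*pi/5 - 6/5) - (6/5) = -8*pi/5 - 12/5.
Summing the pieces and multiplying by (1/(2*pi)) gives b_5 = -2 - 2/pi.

-2 - 2/pi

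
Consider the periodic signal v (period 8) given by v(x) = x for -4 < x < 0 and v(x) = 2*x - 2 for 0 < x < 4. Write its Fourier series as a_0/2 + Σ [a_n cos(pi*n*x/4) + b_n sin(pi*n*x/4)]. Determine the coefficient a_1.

a_1 = 1/4 ∫_{-4}^{4} v(x) cos(pi*x/4) dx.
Split the integral at the breakpoints.
Integrating by parts (boundary term plus one more integral), an antiderivative of (x) cos(pi*x/4) is 4*x*sin(pi*x/4)/pi + 16*cos(pi*x/4)/pi**2; evaluating from -4 to 0: ∫_{-4}^{0} (x) cos(pi*x/4) dx = (16/pi**2) - (-16/pi**2) = 32/pi**2.
Integrating by parts (boundary term plus one more integral), an antiderivative of (2*x - 2) cos(pi*x/4) is 8*x*sin(pi*x/4)/pi - 8*sin(pi*x/4)/pi + 32*cos(pi*x/4)/pi**2; evaluating from 0 to 4: ∫_{0}^{4} (2*x - 2) cos(pi*x/4) dx = (-32/pi**2) - (32/pi**2) = -64/pi**2.
Summing the pieces and multiplying by (1/4) gives a_1 = -8/pi**2.

-8/pi**2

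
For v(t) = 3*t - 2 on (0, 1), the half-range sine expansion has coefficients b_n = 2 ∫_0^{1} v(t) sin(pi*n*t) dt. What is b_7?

b_7 = 2 ∫_0^{1} (3*t - 2) sin(7*pi*t) dt.
Integrating by parts (boundary term plus one more integral), an antiderivative of (3*t - 2) sin(7*pi*t) is -3*t*cos(7*pi*t)/(7*pi) + 3*sin(7*pi*t)/(49*pi**2) + 2*cos(7*pi*t)/(7*pi); evaluating from 0 to 1: ∫_{0}^{1} (3*t - 2) sin(7*pi*t) dt = (1/(7*pi)) - (2/(7*pi)) = -1/(7*pi).
Hence b_7 = 2·(-1/(7*pi)) = -2/(7*pi).

-2/(7*pi)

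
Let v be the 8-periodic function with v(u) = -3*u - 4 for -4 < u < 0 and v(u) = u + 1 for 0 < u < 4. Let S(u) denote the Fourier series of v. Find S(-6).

u = -6 differs from u = 2 by -1 full period(s), and the series is 8-periodic.
v is continuous at u = 2 with value 3, so the series converges to 3 there.

3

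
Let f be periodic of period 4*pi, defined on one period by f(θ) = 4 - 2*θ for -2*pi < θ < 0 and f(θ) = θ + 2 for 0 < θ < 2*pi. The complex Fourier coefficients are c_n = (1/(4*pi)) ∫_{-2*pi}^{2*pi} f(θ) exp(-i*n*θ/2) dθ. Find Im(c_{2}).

Since f is real-valued, Im(c_{2}) = -(1/(4*pi)) ∫_{-2*pi}^{2*pi} f(θ) sin(θ) dθ = -b_{2}/2.
Split the integral at the breakpoints.
Integrating by parts (boundary term plus one more integral), an antiderivative of (4 - 2*θ) sin(θ) is 2*θ*cos(θ) - 2*sin(θ) - 4*cos(θ); evaluating from -2*pi to 0: ∫_{-2*pi}^{0} (4 - 2*θ) sin(θ) dθ = (-4) - (-4*pi - 4) = 4*pi.
Integrating by parts (boundary term plus one more integral), an antiderivative of (θ + 2) sin(θ) is -θ*cos(θ) + sin(θ) - 2*cos(θ); evaluating from 0 to 2*pi: ∫_{0}^{2*pi} (θ + 2) sin(θ) dθ = (-2*pi - 2) - (-2) = -2*pi.
So ∫_{-2*pi}^{2*pi} f(θ) sin(θ) dθ = 2*pi.
Hence Im(c_{2}) = (-1/(4*pi))·(2*pi) = -1/2.

-1/2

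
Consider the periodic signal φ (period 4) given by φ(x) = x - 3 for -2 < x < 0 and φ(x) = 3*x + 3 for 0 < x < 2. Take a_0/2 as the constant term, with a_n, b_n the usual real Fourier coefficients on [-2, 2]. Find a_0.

a_0 = 1/2 ∫_{-2}^{2} φ(x) dx = 1/2 · (4) = 2.

2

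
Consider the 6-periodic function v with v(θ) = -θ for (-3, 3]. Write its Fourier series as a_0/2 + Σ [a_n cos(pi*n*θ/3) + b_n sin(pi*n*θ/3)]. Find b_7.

-6/(7*pi)

b_7 = 1/3 ∫_{-3}^{3} v(θ) sin(7*pi*θ/3) dθ.
v is odd and sin(7*pi*θ/3) is odd, so the integrand is even and b_7 = 2/3 ∫_0^{3} v(θ) sin(7*pi*θ/3) dθ.
Integrating by parts (boundary term plus one more integral), an antiderivative of (-θ) sin(7*pi*θ/3) is 3*θ*cos(7*pi*θ/3)/(7*pi) - 9*sin(7*pi*θ/3)/(49*pi**2); evaluating from 0 to 3: ∫_{0}^{3} (-θ) sin(7*pi*θ/3) dθ = (-9/(7*pi)) - (0) = -9/(7*pi).
Hence b_7 = (2/3)·(-9/(7*pi)) = -6/(7*pi).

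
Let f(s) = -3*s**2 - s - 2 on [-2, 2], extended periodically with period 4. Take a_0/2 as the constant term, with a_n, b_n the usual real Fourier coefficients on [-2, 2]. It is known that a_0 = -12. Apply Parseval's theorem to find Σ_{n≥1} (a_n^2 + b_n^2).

424/15

Parseval: a_0^2/2 + Σ_{n≥1} (a_n^2+b_n^2) = 1/2 ∫_{-2}^{2} f(s)^2 ds = 1504/15.
Subtract a_0^2/2 = 72: Σ (a_n^2+b_n^2) = 424/15.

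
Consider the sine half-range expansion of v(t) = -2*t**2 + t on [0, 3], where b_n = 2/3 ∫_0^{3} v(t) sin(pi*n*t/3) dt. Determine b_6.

b_6 = 2/3 ∫_0^{3} (-2*t**2 + t) sin(2*pi*t) dt.
Integrating by parts twice (tabular method), an antiderivative of (-2*t**2 + t) sin(2*pi*t) is t**2*cos(2*pi*t)/pi - t*sin(2*pi*t)/pi**2 - t*cos(2*pi*t)/(2*pi) + sin(2*pi*t)/(4*pi**2) - cos(2*pi*t)/(2*pi**3); evaluating from 0 to 3: ∫_{0}^{3} (-2*t**2 + t) sin(2*pi*t) dt = ((-1 + 15*pi**2)/(2*pi**3)) - (-1/(2*pi**3)) = 15/(2*pi).
Hence b_6 = (2/3)·(15/(2*pi)) = 5/pi.

5/pi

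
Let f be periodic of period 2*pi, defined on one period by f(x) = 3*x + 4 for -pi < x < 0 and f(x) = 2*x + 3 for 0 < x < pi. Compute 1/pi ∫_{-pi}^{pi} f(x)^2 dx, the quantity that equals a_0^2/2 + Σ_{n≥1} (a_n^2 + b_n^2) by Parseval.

1/pi ∫_{-pi}^{pi} f(x)^2 dx = 1/pi · (pi*(-18*pi + 75 + 13*pi**2)/3) = -6*pi + 25 + 13*pi**2/3.

-6*pi + 25 + 13*pi**2/3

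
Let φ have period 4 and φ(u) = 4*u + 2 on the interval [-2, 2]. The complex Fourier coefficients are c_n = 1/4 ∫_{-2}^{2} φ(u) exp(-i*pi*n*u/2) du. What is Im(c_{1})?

-8/pi

Since φ is real-valued, Im(c_{1}) = -1/4 ∫_{-2}^{2} φ(u) sin(pi*u/2) du = -b_{1}/2.
Integrating by parts (boundary term plus one more integral), an antiderivative of (4*u + 2) sin(pi*u/2) is -8*u*cos(pi*u/2)/pi + 16*sin(pi*u/2)/pi**2 - 4*cos(pi*u/2)/pi; evaluating from -2 to 2: ∫_{-2}^{2} (4*u + 2) sin(pi*u/2) du = (20/pi) - (-12/pi) = 32/pi.
Hence Im(c_{1}) = (-1/4)·(32/pi) = -8/pi.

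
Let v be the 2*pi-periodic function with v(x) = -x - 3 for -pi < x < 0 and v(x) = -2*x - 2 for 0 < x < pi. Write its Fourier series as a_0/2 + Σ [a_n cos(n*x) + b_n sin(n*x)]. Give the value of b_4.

b_4 = 1/pi ∫_{-pi}^{pi} v(x) sin(4*x) dx.
Split the integral at the breakpoints.
Integrating by parts (boundary term plus one more integral), an antiderivative of (-x - 3) sin(4*x) is x*cos(4*x)/4 - sin(4*x)/16 + 3*cos(4*x)/4; evaluating from -pi to 0: ∫_{-pi}^{0} (-x - 3) sin(4*x) dx = (3/4) - (3/4 - pi/4) = pi/4.
Integrating by parts (boundary term plus one more integral), an antiderivative of (-2*x - 2) sin(4*x) is x*cos(4*x)/2 - sin(4*x)/8 + cos(4*x)/2; evaluating from 0 to pi: ∫_{0}^{pi} (-2*x - 2) sin(4*x) dx = (1/2 + pi/2) - (1/2) = pi/2.
Summing the pieces and multiplying by (1/pi) gives b_4 = 3/4.

3/4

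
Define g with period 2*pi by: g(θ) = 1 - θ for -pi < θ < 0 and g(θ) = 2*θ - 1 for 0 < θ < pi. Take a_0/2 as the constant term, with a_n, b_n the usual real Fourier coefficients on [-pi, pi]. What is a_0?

3*pi/2

a_0 = 1/pi ∫_{-pi}^{pi} g(θ) dθ = 1/pi · (3*pi**2/2) = 3*pi/2.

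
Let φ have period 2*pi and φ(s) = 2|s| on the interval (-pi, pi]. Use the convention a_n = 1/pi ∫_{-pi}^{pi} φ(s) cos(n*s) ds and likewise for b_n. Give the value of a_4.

0

a_4 = 1/pi ∫_{-pi}^{pi} φ(s) cos(4*s) ds.
φ is even and cos(4*s) is even, so the integrand is even and a_4 = 2/pi ∫_0^{pi} φ(s) cos(4*s) ds.
Integrating by parts (boundary term plus one more integral), an antiderivative of (2*s) cos(4*s) is s*sin(4*s)/2 + cos(4*s)/8; evaluating from 0 to pi: ∫_{0}^{pi} (2*s) cos(4*s) ds = (1/8) - (1/8) = 0.
Hence a_4 = (2/pi)·(0) = 0.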